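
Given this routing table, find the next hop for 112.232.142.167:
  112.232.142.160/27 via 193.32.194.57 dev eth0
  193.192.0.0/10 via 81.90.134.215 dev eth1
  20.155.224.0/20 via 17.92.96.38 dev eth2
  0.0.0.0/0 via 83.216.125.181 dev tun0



Longest prefix match for 112.232.142.167:
  /27 112.232.142.160: MATCH
  /10 193.192.0.0: no
  /20 20.155.224.0: no
  /0 0.0.0.0: MATCH
Selected: next-hop 193.32.194.57 via eth0 (matched /27)


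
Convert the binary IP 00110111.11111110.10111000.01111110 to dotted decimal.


00110111 = 55
11111110 = 254
10111000 = 184
01111110 = 126
IP: 55.254.184.126


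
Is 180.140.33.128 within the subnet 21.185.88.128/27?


Subnet network: 21.185.88.128
Test IP AND mask: 180.140.33.128
No, 180.140.33.128 is not in 21.185.88.128/27


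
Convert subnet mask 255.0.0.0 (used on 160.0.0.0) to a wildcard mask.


Subnet mask: 255.0.0.0
Wildcard = 255.255.255.255 - subnet mask
255 - 255 = 0
255 - 0 = 255
255 - 0 = 255
255 - 0 = 255
Wildcard: 0.255.255.255


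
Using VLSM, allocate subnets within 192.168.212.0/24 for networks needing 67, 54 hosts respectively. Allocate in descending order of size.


67 hosts -> /25 (126 usable): 192.168.212.0/25
54 hosts -> /26 (62 usable): 192.168.212.128/26
Allocation: 192.168.212.0/25 (67 hosts, 126 usable); 192.168.212.128/26 (54 hosts, 62 usable)


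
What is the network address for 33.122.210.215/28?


IP:   00100001.01111010.11010010.11010111
Mask: 11111111.11111111.11111111.11110000
AND operation:
Net:  00100001.01111010.11010010.11010000
Network: 33.122.210.208/28


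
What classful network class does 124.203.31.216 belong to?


First octet: 124
Binary: 01111100
0xxxxxxx -> Class A (1-126)
Class A, default mask 255.0.0.0 (/8)


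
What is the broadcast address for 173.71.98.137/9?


Network: 173.0.0.0/9
Host bits = 23
Set all host bits to 1:
Broadcast: 173.127.255.255


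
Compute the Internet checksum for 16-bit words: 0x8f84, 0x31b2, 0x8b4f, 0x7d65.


Sum all words (with carry folding):
+ 0x8f84 = 0x8f84
+ 0x31b2 = 0xc136
+ 0x8b4f = 0x4c86
+ 0x7d65 = 0xc9eb
One's complement: ~0xc9eb
Checksum = 0x3614


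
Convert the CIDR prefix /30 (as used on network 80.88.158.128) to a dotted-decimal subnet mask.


/30 means 30 network bits, 2 host bits
Binary: 11111111111111111111111111111100
Mask: 255.255.255.252


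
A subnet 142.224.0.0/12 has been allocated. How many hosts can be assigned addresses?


Host bits = 32 - 12 = 20
Total addresses = 2^20 = 1048576
Usable = total - 2 (network and broadcast)
Usable hosts: 1048574


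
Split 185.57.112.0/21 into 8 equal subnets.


New prefix = 21 + 3 = 24
Each subnet has 256 addresses
  185.57.112.0/24
  185.57.113.0/24
  185.57.114.0/24
  185.57.115.0/24
  185.57.116.0/24
  185.57.117.0/24
  185.57.118.0/24
  185.57.119.0/24
Subnets: 185.57.112.0/24, 185.57.113.0/24, 185.57.114.0/24, 185.57.115.0/24, 185.57.116.0/24, 185.57.117.0/24, 185.57.118.0/24, 185.57.119.0/24


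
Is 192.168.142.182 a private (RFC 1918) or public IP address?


RFC 1918 private ranges:
  10.0.0.0/8 (10.0.0.0 - 10.255.255.255)
  172.16.0.0/12 (172.16.0.0 - 172.31.255.255)
  192.168.0.0/16 (192.168.0.0 - 192.168.255.255)
Private (in 192.168.0.0/16)


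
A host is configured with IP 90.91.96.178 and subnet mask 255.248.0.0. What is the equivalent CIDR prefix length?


Binary: 11111111.11111000.00000000.00000000
Count leading 1s
Prefix: /13


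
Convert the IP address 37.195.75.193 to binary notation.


37 = 00100101
195 = 11000011
75 = 01001011
193 = 11000001
Binary: 00100101.11000011.01001011.11000001


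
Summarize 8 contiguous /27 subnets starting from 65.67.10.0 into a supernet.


Original prefix: /27
Number of subnets: 8 = 2^3
New prefix = 27 - 3 = 24
Supernet: 65.67.10.0/24


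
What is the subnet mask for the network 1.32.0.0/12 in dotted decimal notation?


/12 means 12 network bits, 20 host bits
Binary: 11111111111100000000000000000000
Mask: 255.240.0.0


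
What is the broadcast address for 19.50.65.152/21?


Network: 19.50.64.0/21
Host bits = 11
Set all host bits to 1:
Broadcast: 19.50.71.255


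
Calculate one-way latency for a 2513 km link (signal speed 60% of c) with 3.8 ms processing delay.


Speed = 0.6 * 3e5 km/s = 180000 km/s
Propagation delay = 2513 / 180000 = 0.014 s = 13.9611 ms
Processing delay = 3.8 ms
Total one-way latency = 17.7611 ms


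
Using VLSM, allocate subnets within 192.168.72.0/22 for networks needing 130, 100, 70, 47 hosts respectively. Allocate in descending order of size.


130 hosts -> /24 (254 usable): 192.168.72.0/24
100 hosts -> /25 (126 usable): 192.168.73.0/25
70 hosts -> /25 (126 usable): 192.168.73.128/25
47 hosts -> /26 (62 usable): 192.168.74.0/26
Allocation: 192.168.72.0/24 (130 hosts, 254 usable); 192.168.73.0/25 (100 hosts, 126 usable); 192.168.73.128/25 (70 hosts, 126 usable); 192.168.74.0/26 (47 hosts, 62 usable)


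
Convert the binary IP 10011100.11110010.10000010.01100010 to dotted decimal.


10011100 = 156
11110010 = 242
10000010 = 130
01100010 = 98
IP: 156.242.130.98


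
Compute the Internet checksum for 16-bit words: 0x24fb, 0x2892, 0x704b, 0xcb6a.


Sum all words (with carry folding):
+ 0x24fb = 0x24fb
+ 0x2892 = 0x4d8d
+ 0x704b = 0xbdd8
+ 0xcb6a = 0x8943
One's complement: ~0x8943
Checksum = 0x76bc


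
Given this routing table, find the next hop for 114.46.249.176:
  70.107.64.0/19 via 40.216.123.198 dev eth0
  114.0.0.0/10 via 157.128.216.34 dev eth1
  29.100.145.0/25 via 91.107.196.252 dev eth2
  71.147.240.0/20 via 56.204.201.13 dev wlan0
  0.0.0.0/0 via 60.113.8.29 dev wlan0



Longest prefix match for 114.46.249.176:
  /19 70.107.64.0: no
  /10 114.0.0.0: MATCH
  /25 29.100.145.0: no
  /20 71.147.240.0: no
  /0 0.0.0.0: MATCH
Selected: next-hop 157.128.216.34 via eth1 (matched /10)


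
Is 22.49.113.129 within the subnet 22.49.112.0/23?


Subnet network: 22.49.112.0
Test IP AND mask: 22.49.112.0
Yes, 22.49.113.129 is in 22.49.112.0/23


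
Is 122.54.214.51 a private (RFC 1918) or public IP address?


RFC 1918 private ranges:
  10.0.0.0/8 (10.0.0.0 - 10.255.255.255)
  172.16.0.0/12 (172.16.0.0 - 172.31.255.255)
  192.168.0.0/16 (192.168.0.0 - 192.168.255.255)
Public (not in any RFC 1918 range)


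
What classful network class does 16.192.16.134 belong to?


First octet: 16
Binary: 00010000
0xxxxxxx -> Class A (1-126)
Class A, default mask 255.0.0.0 (/8)


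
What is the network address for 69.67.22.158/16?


IP:   01000101.01000011.00010110.10011110
Mask: 11111111.11111111.00000000.00000000
AND operation:
Net:  01000101.01000011.00000000.00000000
Network: 69.67.0.0/16


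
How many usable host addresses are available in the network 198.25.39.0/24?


Host bits = 32 - 24 = 8
Total addresses = 2^8 = 256
Usable = total - 2 (network and broadcast)
Usable hosts: 254


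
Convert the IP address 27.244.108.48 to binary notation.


27 = 00011011
244 = 11110100
108 = 01101100
48 = 00110000
Binary: 00011011.11110100.01101100.00110000


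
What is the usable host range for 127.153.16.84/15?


Network: 127.152.0.0
Broadcast: 127.153.255.255
First usable = network + 1
Last usable = broadcast - 1
Range: 127.152.0.1 to 127.153.255.254


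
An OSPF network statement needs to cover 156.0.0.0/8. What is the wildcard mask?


Subnet mask: 255.0.0.0
Wildcard = 255.255.255.255 - subnet mask
255 - 255 = 0
255 - 0 = 255
255 - 0 = 255
255 - 0 = 255
Wildcard: 0.255.255.255


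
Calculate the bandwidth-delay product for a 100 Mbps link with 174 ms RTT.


BDP = bandwidth * RTT
= 100 Mbps * 174 ms
= 100 * 1e6 * 174 / 1000 bits
= 17400000 bits
= 2175000 bytes
= 2124.0234 KB
BDP = 17400000 bits (2175000 bytes)


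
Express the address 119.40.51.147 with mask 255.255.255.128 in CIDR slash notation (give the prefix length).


Binary: 11111111.11111111.11111111.10000000
Count leading 1s
Prefix: /25


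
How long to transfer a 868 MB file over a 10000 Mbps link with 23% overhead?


Effective throughput = 10000 * (1 - 23/100) = 7700 Mbps
File size in Mb = 868 * 8 = 6944 Mb
Time = 6944 / 7700
Time = 0.9018 seconds


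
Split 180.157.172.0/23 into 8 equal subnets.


New prefix = 23 + 3 = 26
Each subnet has 64 addresses
  180.157.172.0/26
  180.157.172.64/26
  180.157.172.128/26
  180.157.172.192/26
  180.157.173.0/26
  180.157.173.64/26
  180.157.173.128/26
  180.157.173.192/26
Subnets: 180.157.172.0/26, 180.157.172.64/26, 180.157.172.128/26, 180.157.172.192/26, 180.157.173.0/26, 180.157.173.64/26, 180.157.173.128/26, 180.157.173.192/26


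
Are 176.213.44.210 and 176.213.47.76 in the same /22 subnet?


Mask: 255.255.252.0
176.213.44.210 AND mask = 176.213.44.0
176.213.47.76 AND mask = 176.213.44.0
Yes, same subnet (176.213.44.0)


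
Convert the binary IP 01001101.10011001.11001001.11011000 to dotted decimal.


01001101 = 77
10011001 = 153
11001001 = 201
11011000 = 216
IP: 77.153.201.216


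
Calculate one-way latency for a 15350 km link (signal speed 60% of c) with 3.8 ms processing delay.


Speed = 0.6 * 3e5 km/s = 180000 km/s
Propagation delay = 15350 / 180000 = 0.0853 s = 85.2778 ms
Processing delay = 3.8 ms
Total one-way latency = 89.0778 ms


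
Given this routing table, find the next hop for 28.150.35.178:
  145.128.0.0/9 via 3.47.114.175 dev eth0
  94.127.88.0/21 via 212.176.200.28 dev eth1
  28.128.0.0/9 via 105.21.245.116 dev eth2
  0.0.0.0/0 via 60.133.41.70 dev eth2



Longest prefix match for 28.150.35.178:
  /9 145.128.0.0: no
  /21 94.127.88.0: no
  /9 28.128.0.0: MATCH
  /0 0.0.0.0: MATCH
Selected: next-hop 105.21.245.116 via eth2 (matched /9)


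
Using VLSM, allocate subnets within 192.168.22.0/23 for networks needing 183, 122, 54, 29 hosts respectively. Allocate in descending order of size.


183 hosts -> /24 (254 usable): 192.168.22.0/24
122 hosts -> /25 (126 usable): 192.168.23.0/25
54 hosts -> /26 (62 usable): 192.168.23.128/26
29 hosts -> /27 (30 usable): 192.168.23.192/27
Allocation: 192.168.22.0/24 (183 hosts, 254 usable); 192.168.23.0/25 (122 hosts, 126 usable); 192.168.23.128/26 (54 hosts, 62 usable); 192.168.23.192/27 (29 hosts, 30 usable)


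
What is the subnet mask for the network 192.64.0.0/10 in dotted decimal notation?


/10 means 10 network bits, 22 host bits
Binary: 11111111110000000000000000000000
Mask: 255.192.0.0


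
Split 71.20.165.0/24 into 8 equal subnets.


New prefix = 24 + 3 = 27
Each subnet has 32 addresses
  71.20.165.0/27
  71.20.165.32/27
  71.20.165.64/27
  71.20.165.96/27
  71.20.165.128/27
  71.20.165.160/27
  71.20.165.192/27
  71.20.165.224/27
Subnets: 71.20.165.0/27, 71.20.165.32/27, 71.20.165.64/27, 71.20.165.96/27, 71.20.165.128/27, 71.20.165.160/27, 71.20.165.192/27, 71.20.165.224/27


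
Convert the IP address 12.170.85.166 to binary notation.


12 = 00001100
170 = 10101010
85 = 01010101
166 = 10100110
Binary: 00001100.10101010.01010101.10100110


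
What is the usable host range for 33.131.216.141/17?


Network: 33.131.128.0
Broadcast: 33.131.255.255
First usable = network + 1
Last usable = broadcast - 1
Range: 33.131.128.1 to 33.131.255.254


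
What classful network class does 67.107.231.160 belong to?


First octet: 67
Binary: 01000011
0xxxxxxx -> Class A (1-126)
Class A, default mask 255.0.0.0 (/8)


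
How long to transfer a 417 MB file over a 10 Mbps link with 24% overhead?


Effective throughput = 10 * (1 - 24/100) = 7.6 Mbps
File size in Mb = 417 * 8 = 3336 Mb
Time = 3336 / 7.6
Time = 438.9474 seconds


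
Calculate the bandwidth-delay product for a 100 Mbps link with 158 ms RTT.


BDP = bandwidth * RTT
= 100 Mbps * 158 ms
= 100 * 1e6 * 158 / 1000 bits
= 15800000 bits
= 1975000 bytes
= 1928.7109 KB
BDP = 15800000 bits (1975000 bytes)


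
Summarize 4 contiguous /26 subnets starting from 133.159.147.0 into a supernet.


Original prefix: /26
Number of subnets: 4 = 2^2
New prefix = 26 - 2 = 24
Supernet: 133.159.147.0/24


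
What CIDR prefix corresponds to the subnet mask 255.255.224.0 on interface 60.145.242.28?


Binary: 11111111.11111111.11100000.00000000
Count leading 1s
Prefix: /19


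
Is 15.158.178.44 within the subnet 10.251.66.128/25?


Subnet network: 10.251.66.128
Test IP AND mask: 15.158.178.0
No, 15.158.178.44 is not in 10.251.66.128/25


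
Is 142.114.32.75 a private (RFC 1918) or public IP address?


RFC 1918 private ranges:
  10.0.0.0/8 (10.0.0.0 - 10.255.255.255)
  172.16.0.0/12 (172.16.0.0 - 172.31.255.255)
  192.168.0.0/16 (192.168.0.0 - 192.168.255.255)
Public (not in any RFC 1918 range)


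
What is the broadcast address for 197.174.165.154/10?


Network: 197.128.0.0/10
Host bits = 22
Set all host bits to 1:
Broadcast: 197.191.255.255


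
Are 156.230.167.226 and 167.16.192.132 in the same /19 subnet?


Mask: 255.255.224.0
156.230.167.226 AND mask = 156.230.160.0
167.16.192.132 AND mask = 167.16.192.0
No, different subnets (156.230.160.0 vs 167.16.192.0)


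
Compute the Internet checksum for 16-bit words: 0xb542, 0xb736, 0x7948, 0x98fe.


Sum all words (with carry folding):
+ 0xb542 = 0xb542
+ 0xb736 = 0x6c79
+ 0x7948 = 0xe5c1
+ 0x98fe = 0x7ec0
One's complement: ~0x7ec0
Checksum = 0x813f


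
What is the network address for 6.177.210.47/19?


IP:   00000110.10110001.11010010.00101111
Mask: 11111111.11111111.11100000.00000000
AND operation:
Net:  00000110.10110001.11000000.00000000
Network: 6.177.192.0/19


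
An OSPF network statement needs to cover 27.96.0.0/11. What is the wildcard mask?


Subnet mask: 255.224.0.0
Wildcard = 255.255.255.255 - subnet mask
255 - 255 = 0
255 - 224 = 31
255 - 0 = 255
255 - 0 = 255
Wildcard: 0.31.255.255


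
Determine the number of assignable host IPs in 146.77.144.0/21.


Host bits = 32 - 21 = 11
Total addresses = 2^11 = 2048
Usable = total - 2 (network and broadcast)
Usable hosts: 2046


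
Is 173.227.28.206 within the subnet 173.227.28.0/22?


Subnet network: 173.227.28.0
Test IP AND mask: 173.227.28.0
Yes, 173.227.28.206 is in 173.227.28.0/22


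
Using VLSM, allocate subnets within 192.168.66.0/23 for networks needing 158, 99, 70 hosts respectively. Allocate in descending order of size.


158 hosts -> /24 (254 usable): 192.168.66.0/24
99 hosts -> /25 (126 usable): 192.168.67.0/25
70 hosts -> /25 (126 usable): 192.168.67.128/25
Allocation: 192.168.66.0/24 (158 hosts, 254 usable); 192.168.67.0/25 (99 hosts, 126 usable); 192.168.67.128/25 (70 hosts, 126 usable)


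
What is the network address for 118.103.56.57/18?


IP:   01110110.01100111.00111000.00111001
Mask: 11111111.11111111.11000000.00000000
AND operation:
Net:  01110110.01100111.00000000.00000000
Network: 118.103.0.0/18


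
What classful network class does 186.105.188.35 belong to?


First octet: 186
Binary: 10111010
10xxxxxx -> Class B (128-191)
Class B, default mask 255.255.0.0 (/16)


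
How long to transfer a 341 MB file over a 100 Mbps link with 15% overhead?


Effective throughput = 100 * (1 - 15/100) = 85 Mbps
File size in Mb = 341 * 8 = 2728 Mb
Time = 2728 / 85
Time = 32.0941 seconds


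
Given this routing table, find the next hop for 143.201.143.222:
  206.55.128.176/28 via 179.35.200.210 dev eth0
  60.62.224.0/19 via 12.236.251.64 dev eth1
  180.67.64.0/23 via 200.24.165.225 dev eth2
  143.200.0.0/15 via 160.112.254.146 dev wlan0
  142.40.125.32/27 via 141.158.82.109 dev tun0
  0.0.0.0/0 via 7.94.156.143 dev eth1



Longest prefix match for 143.201.143.222:
  /28 206.55.128.176: no
  /19 60.62.224.0: no
  /23 180.67.64.0: no
  /15 143.200.0.0: MATCH
  /27 142.40.125.32: no
  /0 0.0.0.0: MATCH
Selected: next-hop 160.112.254.146 via wlan0 (matched /15)


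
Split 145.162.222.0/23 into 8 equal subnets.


New prefix = 23 + 3 = 26
Each subnet has 64 addresses
  145.162.222.0/26
  145.162.222.64/26
  145.162.222.128/26
  145.162.222.192/26
  145.162.223.0/26
  145.162.223.64/26
  145.162.223.128/26
  145.162.223.192/26
Subnets: 145.162.222.0/26, 145.162.222.64/26, 145.162.222.128/26, 145.162.222.192/26, 145.162.223.0/26, 145.162.223.64/26, 145.162.223.128/26, 145.162.223.192/26


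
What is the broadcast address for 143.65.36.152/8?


Network: 143.0.0.0/8
Host bits = 24
Set all host bits to 1:
Broadcast: 143.255.255.255


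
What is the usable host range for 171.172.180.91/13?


Network: 171.168.0.0
Broadcast: 171.175.255.255
First usable = network + 1
Last usable = broadcast - 1
Range: 171.168.0.1 to 171.175.255.254


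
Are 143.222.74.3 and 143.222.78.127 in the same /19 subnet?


Mask: 255.255.224.0
143.222.74.3 AND mask = 143.222.64.0
143.222.78.127 AND mask = 143.222.64.0
Yes, same subnet (143.222.64.0)


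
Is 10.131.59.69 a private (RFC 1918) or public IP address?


RFC 1918 private ranges:
  10.0.0.0/8 (10.0.0.0 - 10.255.255.255)
  172.16.0.0/12 (172.16.0.0 - 172.31.255.255)
  192.168.0.0/16 (192.168.0.0 - 192.168.255.255)
Private (in 10.0.0.0/8)


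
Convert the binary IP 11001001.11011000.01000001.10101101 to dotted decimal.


11001001 = 201
11011000 = 216
01000001 = 65
10101101 = 173
IP: 201.216.65.173


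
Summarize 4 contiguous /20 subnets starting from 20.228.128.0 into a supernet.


Original prefix: /20
Number of subnets: 4 = 2^2
New prefix = 20 - 2 = 18
Supernet: 20.228.128.0/18


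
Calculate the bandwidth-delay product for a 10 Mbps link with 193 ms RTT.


BDP = bandwidth * RTT
= 10 Mbps * 193 ms
= 10 * 1e6 * 193 / 1000 bits
= 1930000 bits
= 241250 bytes
= 235.5957 KB
BDP = 1930000 bits (241250 bytes)


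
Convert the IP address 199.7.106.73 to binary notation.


199 = 11000111
7 = 00000111
106 = 01101010
73 = 01001001
Binary: 11000111.00000111.01101010.01001001


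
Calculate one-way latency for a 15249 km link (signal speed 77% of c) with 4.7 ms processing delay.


Speed = 0.77 * 3e5 km/s = 231000 km/s
Propagation delay = 15249 / 231000 = 0.066 s = 66.013 ms
Processing delay = 4.7 ms
Total one-way latency = 70.713 ms


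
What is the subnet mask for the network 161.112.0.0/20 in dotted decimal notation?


/20 means 20 network bits, 12 host bits
Binary: 11111111111111111111000000000000
Mask: 255.255.240.0


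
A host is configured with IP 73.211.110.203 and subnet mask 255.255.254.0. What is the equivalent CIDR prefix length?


Binary: 11111111.11111111.11111110.00000000
Count leading 1s
Prefix: /23


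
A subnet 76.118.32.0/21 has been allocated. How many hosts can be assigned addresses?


Host bits = 32 - 21 = 11
Total addresses = 2^11 = 2048
Usable = total - 2 (network and broadcast)
Usable hosts: 2046


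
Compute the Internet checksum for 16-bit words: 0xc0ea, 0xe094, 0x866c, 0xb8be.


Sum all words (with carry folding):
+ 0xc0ea = 0xc0ea
+ 0xe094 = 0xa17f
+ 0x866c = 0x27ec
+ 0xb8be = 0xe0aa
One's complement: ~0xe0aa
Checksum = 0x1f55


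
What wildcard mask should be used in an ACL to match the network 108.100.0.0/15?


Subnet mask: 255.254.0.0
Wildcard = 255.255.255.255 - subnet mask
255 - 255 = 0
255 - 254 = 1
255 - 0 = 255
255 - 0 = 255
Wildcard: 0.1.255.255


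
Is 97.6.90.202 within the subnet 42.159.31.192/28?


Subnet network: 42.159.31.192
Test IP AND mask: 97.6.90.192
No, 97.6.90.202 is not in 42.159.31.192/28


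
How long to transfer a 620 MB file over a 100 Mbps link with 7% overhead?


Effective throughput = 100 * (1 - 7/100) = 93 Mbps
File size in Mb = 620 * 8 = 4960 Mb
Time = 4960 / 93
Time = 53.3333 seconds


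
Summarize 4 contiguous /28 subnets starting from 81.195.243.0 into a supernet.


Original prefix: /28
Number of subnets: 4 = 2^2
New prefix = 28 - 2 = 26
Supernet: 81.195.243.0/26


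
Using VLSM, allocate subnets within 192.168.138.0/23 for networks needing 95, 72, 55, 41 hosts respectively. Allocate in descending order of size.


95 hosts -> /25 (126 usable): 192.168.138.0/25
72 hosts -> /25 (126 usable): 192.168.138.128/25
55 hosts -> /26 (62 usable): 192.168.139.0/26
41 hosts -> /26 (62 usable): 192.168.139.64/26
Allocation: 192.168.138.0/25 (95 hosts, 126 usable); 192.168.138.128/25 (72 hosts, 126 usable); 192.168.139.0/26 (55 hosts, 62 usable); 192.168.139.64/26 (41 hosts, 62 usable)


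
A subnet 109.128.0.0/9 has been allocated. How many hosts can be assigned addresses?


Host bits = 32 - 9 = 23
Total addresses = 2^23 = 8388608
Usable = total - 2 (network and broadcast)
Usable hosts: 8388606


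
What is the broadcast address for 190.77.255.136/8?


Network: 190.0.0.0/8
Host bits = 24
Set all host bits to 1:
Broadcast: 190.255.255.255


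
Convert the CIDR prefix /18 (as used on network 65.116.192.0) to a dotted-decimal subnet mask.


/18 means 18 network bits, 14 host bits
Binary: 11111111111111111100000000000000
Mask: 255.255.192.0


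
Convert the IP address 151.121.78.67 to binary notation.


151 = 10010111
121 = 01111001
78 = 01001110
67 = 01000011
Binary: 10010111.01111001.01001110.01000011


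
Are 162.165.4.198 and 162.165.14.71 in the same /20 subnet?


Mask: 255.255.240.0
162.165.4.198 AND mask = 162.165.0.0
162.165.14.71 AND mask = 162.165.0.0
Yes, same subnet (162.165.0.0)


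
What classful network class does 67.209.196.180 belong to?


First octet: 67
Binary: 01000011
0xxxxxxx -> Class A (1-126)
Class A, default mask 255.0.0.0 (/8)


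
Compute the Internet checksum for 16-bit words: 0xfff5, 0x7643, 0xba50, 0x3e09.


Sum all words (with carry folding):
+ 0xfff5 = 0xfff5
+ 0x7643 = 0x7639
+ 0xba50 = 0x308a
+ 0x3e09 = 0x6e93
One's complement: ~0x6e93
Checksum = 0x916c


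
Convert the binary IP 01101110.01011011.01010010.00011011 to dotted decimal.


01101110 = 110
01011011 = 91
01010010 = 82
00011011 = 27
IP: 110.91.82.27


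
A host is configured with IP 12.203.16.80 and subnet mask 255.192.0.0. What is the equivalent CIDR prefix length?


Binary: 11111111.11000000.00000000.00000000
Count leading 1s
Prefix: /10


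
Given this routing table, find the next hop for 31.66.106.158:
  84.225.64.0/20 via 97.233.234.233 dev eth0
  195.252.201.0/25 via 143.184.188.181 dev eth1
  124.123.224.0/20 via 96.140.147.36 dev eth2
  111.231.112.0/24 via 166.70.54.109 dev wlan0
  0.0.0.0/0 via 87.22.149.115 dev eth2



Longest prefix match for 31.66.106.158:
  /20 84.225.64.0: no
  /25 195.252.201.0: no
  /20 124.123.224.0: no
  /24 111.231.112.0: no
  /0 0.0.0.0: MATCH
Selected: next-hop 87.22.149.115 via eth2 (matched /0)


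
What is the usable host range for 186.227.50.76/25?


Network: 186.227.50.0
Broadcast: 186.227.50.127
First usable = network + 1
Last usable = broadcast - 1
Range: 186.227.50.1 to 186.227.50.126


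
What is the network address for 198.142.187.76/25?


IP:   11000110.10001110.10111011.01001100
Mask: 11111111.11111111.11111111.10000000
AND operation:
Net:  11000110.10001110.10111011.00000000
Network: 198.142.187.0/25


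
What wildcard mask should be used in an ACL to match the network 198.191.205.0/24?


Subnet mask: 255.255.255.0
Wildcard = 255.255.255.255 - subnet mask
255 - 255 = 0
255 - 255 = 0
255 - 255 = 0
255 - 0 = 255
Wildcard: 0.0.0.255


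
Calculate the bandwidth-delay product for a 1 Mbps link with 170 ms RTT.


BDP = bandwidth * RTT
= 1 Mbps * 170 ms
= 1 * 1e6 * 170 / 1000 bits
= 170000 bits
= 21250 bytes
= 20.752 KB
BDP = 170000 bits (21250 bytes)


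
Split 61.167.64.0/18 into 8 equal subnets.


New prefix = 18 + 3 = 21
Each subnet has 2048 addresses
  61.167.64.0/21
  61.167.72.0/21
  61.167.80.0/21
  61.167.88.0/21
  61.167.96.0/21
  61.167.104.0/21
  61.167.112.0/21
  61.167.120.0/21
Subnets: 61.167.64.0/21, 61.167.72.0/21, 61.167.80.0/21, 61.167.88.0/21, 61.167.96.0/21, 61.167.104.0/21, 61.167.112.0/21, 61.167.120.0/21


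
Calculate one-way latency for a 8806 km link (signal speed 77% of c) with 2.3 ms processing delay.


Speed = 0.77 * 3e5 km/s = 231000 km/s
Propagation delay = 8806 / 231000 = 0.0381 s = 38.1212 ms
Processing delay = 2.3 ms
Total one-way latency = 40.4212 ms


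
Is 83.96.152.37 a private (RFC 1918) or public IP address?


RFC 1918 private ranges:
  10.0.0.0/8 (10.0.0.0 - 10.255.255.255)
  172.16.0.0/12 (172.16.0.0 - 172.31.255.255)
  192.168.0.0/16 (192.168.0.0 - 192.168.255.255)
Public (not in any RFC 1918 range)


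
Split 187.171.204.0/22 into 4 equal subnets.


New prefix = 22 + 2 = 24
Each subnet has 256 addresses
  187.171.204.0/24
  187.171.205.0/24
  187.171.206.0/24
  187.171.207.0/24
Subnets: 187.171.204.0/24, 187.171.205.0/24, 187.171.206.0/24, 187.171.207.0/24


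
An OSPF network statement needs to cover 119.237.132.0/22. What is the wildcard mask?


Subnet mask: 255.255.252.0
Wildcard = 255.255.255.255 - subnet mask
255 - 255 = 0
255 - 255 = 0
255 - 252 = 3
255 - 0 = 255
Wildcard: 0.0.3.255


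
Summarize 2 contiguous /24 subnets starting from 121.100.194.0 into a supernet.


Original prefix: /24
Number of subnets: 2 = 2^1
New prefix = 24 - 1 = 23
Supernet: 121.100.194.0/23


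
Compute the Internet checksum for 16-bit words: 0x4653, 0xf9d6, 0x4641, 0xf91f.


Sum all words (with carry folding):
+ 0x4653 = 0x4653
+ 0xf9d6 = 0x402a
+ 0x4641 = 0x866b
+ 0xf91f = 0x7f8b
One's complement: ~0x7f8b
Checksum = 0x8074


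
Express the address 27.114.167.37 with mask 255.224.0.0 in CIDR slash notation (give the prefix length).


Binary: 11111111.11100000.00000000.00000000
Count leading 1s
Prefix: /11


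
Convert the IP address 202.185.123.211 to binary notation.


202 = 11001010
185 = 10111001
123 = 01111011
211 = 11010011
Binary: 11001010.10111001.01111011.11010011


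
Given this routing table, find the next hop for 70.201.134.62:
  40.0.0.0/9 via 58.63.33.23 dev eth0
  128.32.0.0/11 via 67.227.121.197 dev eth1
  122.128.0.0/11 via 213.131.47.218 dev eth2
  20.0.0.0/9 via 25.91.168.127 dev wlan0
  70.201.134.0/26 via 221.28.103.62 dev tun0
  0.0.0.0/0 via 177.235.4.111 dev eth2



Longest prefix match for 70.201.134.62:
  /9 40.0.0.0: no
  /11 128.32.0.0: no
  /11 122.128.0.0: no
  /9 20.0.0.0: no
  /26 70.201.134.0: MATCH
  /0 0.0.0.0: MATCH
Selected: next-hop 221.28.103.62 via tun0 (matched /26)


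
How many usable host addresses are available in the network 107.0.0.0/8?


Host bits = 32 - 8 = 24
Total addresses = 2^24 = 16777216
Usable = total - 2 (network and broadcast)
Usable hosts: 16777214


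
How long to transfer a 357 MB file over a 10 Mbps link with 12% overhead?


Effective throughput = 10 * (1 - 12/100) = 8.8 Mbps
File size in Mb = 357 * 8 = 2856 Mb
Time = 2856 / 8.8
Time = 324.5455 seconds


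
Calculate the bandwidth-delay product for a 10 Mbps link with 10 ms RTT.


BDP = bandwidth * RTT
= 10 Mbps * 10 ms
= 10 * 1e6 * 10 / 1000 bits
= 100000 bits
= 12500 bytes
= 12.207 KB
BDP = 100000 bits (12500 bytes)


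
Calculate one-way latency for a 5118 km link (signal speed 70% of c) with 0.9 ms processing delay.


Speed = 0.7 * 3e5 km/s = 210000 km/s
Propagation delay = 5118 / 210000 = 0.0244 s = 24.3714 ms
Processing delay = 0.9 ms
Total one-way latency = 25.2714 ms


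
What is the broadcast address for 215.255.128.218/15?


Network: 215.254.0.0/15
Host bits = 17
Set all host bits to 1:
Broadcast: 215.255.255.255


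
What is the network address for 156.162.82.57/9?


IP:   10011100.10100010.01010010.00111001
Mask: 11111111.10000000.00000000.00000000
AND operation:
Net:  10011100.10000000.00000000.00000000
Network: 156.128.0.0/9


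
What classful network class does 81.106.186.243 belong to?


First octet: 81
Binary: 01010001
0xxxxxxx -> Class A (1-126)
Class A, default mask 255.0.0.0 (/8)


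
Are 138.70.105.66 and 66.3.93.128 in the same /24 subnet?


Mask: 255.255.255.0
138.70.105.66 AND mask = 138.70.105.0
66.3.93.128 AND mask = 66.3.93.0
No, different subnets (138.70.105.0 vs 66.3.93.0)


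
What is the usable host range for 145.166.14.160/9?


Network: 145.128.0.0
Broadcast: 145.255.255.255
First usable = network + 1
Last usable = broadcast - 1
Range: 145.128.0.1 to 145.255.255.254


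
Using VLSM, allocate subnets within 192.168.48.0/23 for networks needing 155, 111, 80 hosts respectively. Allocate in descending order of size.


155 hosts -> /24 (254 usable): 192.168.48.0/24
111 hosts -> /25 (126 usable): 192.168.49.0/25
80 hosts -> /25 (126 usable): 192.168.49.128/25
Allocation: 192.168.48.0/24 (155 hosts, 254 usable); 192.168.49.0/25 (111 hosts, 126 usable); 192.168.49.128/25 (80 hosts, 126 usable)


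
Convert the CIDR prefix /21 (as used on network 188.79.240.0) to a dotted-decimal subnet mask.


/21 means 21 network bits, 11 host bits
Binary: 11111111111111111111100000000000
Mask: 255.255.248.0


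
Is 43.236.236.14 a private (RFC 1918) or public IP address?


RFC 1918 private ranges:
  10.0.0.0/8 (10.0.0.0 - 10.255.255.255)
  172.16.0.0/12 (172.16.0.0 - 172.31.255.255)
  192.168.0.0/16 (192.168.0.0 - 192.168.255.255)
Public (not in any RFC 1918 range)


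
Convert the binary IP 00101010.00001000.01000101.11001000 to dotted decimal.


00101010 = 42
00001000 = 8
01000101 = 69
11001000 = 200
IP: 42.8.69.200


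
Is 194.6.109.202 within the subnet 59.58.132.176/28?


Subnet network: 59.58.132.176
Test IP AND mask: 194.6.109.192
No, 194.6.109.202 is not in 59.58.132.176/28


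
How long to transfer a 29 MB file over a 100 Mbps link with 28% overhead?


Effective throughput = 100 * (1 - 28/100) = 72 Mbps
File size in Mb = 29 * 8 = 232 Mb
Time = 232 / 72
Time = 3.2222 seconds


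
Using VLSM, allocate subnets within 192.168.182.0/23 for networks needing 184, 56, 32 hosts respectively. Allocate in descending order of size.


184 hosts -> /24 (254 usable): 192.168.182.0/24
56 hosts -> /26 (62 usable): 192.168.183.0/26
32 hosts -> /26 (62 usable): 192.168.183.64/26
Allocation: 192.168.182.0/24 (184 hosts, 254 usable); 192.168.183.0/26 (56 hosts, 62 usable); 192.168.183.64/26 (32 hosts, 62 usable)


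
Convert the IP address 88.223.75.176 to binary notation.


88 = 01011000
223 = 11011111
75 = 01001011
176 = 10110000
Binary: 01011000.11011111.01001011.10110000


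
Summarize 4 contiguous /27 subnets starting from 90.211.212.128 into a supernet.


Original prefix: /27
Number of subnets: 4 = 2^2
New prefix = 27 - 2 = 25
Supernet: 90.211.212.128/25


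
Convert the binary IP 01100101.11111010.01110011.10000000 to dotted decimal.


01100101 = 101
11111010 = 250
01110011 = 115
10000000 = 128
IP: 101.250.115.128


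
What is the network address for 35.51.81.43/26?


IP:   00100011.00110011.01010001.00101011
Mask: 11111111.11111111.11111111.11000000
AND operation:
Net:  00100011.00110011.01010001.00000000
Network: 35.51.81.0/26


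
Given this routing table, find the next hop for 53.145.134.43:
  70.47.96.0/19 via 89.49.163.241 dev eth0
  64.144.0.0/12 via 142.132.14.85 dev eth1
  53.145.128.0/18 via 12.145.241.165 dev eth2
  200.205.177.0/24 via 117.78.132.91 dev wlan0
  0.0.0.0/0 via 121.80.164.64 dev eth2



Longest prefix match for 53.145.134.43:
  /19 70.47.96.0: no
  /12 64.144.0.0: no
  /18 53.145.128.0: MATCH
  /24 200.205.177.0: no
  /0 0.0.0.0: MATCH
Selected: next-hop 12.145.241.165 via eth2 (matched /18)


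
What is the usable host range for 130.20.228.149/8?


Network: 130.0.0.0
Broadcast: 130.255.255.255
First usable = network + 1
Last usable = broadcast - 1
Range: 130.0.0.1 to 130.255.255.254


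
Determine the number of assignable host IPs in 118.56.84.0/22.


Host bits = 32 - 22 = 10
Total addresses = 2^10 = 1024
Usable = total - 2 (network and broadcast)
Usable hosts: 1022


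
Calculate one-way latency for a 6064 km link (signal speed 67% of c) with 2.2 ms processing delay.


Speed = 0.67 * 3e5 km/s = 201000 km/s
Propagation delay = 6064 / 201000 = 0.0302 s = 30.1692 ms
Processing delay = 2.2 ms
Total one-way latency = 32.3692 ms


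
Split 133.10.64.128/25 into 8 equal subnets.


New prefix = 25 + 3 = 28
Each subnet has 16 addresses
  133.10.64.128/28
  133.10.64.144/28
  133.10.64.160/28
  133.10.64.176/28
  133.10.64.192/28
  133.10.64.208/28
  133.10.64.224/28
  133.10.64.240/28
Subnets: 133.10.64.128/28, 133.10.64.144/28, 133.10.64.160/28, 133.10.64.176/28, 133.10.64.192/28, 133.10.64.208/28, 133.10.64.224/28, 133.10.64.240/28


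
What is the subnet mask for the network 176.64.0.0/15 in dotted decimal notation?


/15 means 15 network bits, 17 host bits
Binary: 11111111111111100000000000000000
Mask: 255.254.0.0


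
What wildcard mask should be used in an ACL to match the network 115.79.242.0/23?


Subnet mask: 255.255.254.0
Wildcard = 255.255.255.255 - subnet mask
255 - 255 = 0
255 - 255 = 0
255 - 254 = 1
255 - 0 = 255
Wildcard: 0.0.1.255


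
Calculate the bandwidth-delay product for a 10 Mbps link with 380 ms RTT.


BDP = bandwidth * RTT
= 10 Mbps * 380 ms
= 10 * 1e6 * 380 / 1000 bits
= 3800000 bits
= 475000 bytes
= 463.8672 KB
BDP = 3800000 bits (475000 bytes)


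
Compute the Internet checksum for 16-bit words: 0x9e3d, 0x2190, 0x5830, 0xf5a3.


Sum all words (with carry folding):
+ 0x9e3d = 0x9e3d
+ 0x2190 = 0xbfcd
+ 0x5830 = 0x17fe
+ 0xf5a3 = 0x0da2
One's complement: ~0x0da2
Checksum = 0xf25d


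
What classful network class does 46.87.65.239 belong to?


First octet: 46
Binary: 00101110
0xxxxxxx -> Class A (1-126)
Class A, default mask 255.0.0.0 (/8)


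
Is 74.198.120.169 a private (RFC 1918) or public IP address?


RFC 1918 private ranges:
  10.0.0.0/8 (10.0.0.0 - 10.255.255.255)
  172.16.0.0/12 (172.16.0.0 - 172.31.255.255)
  192.168.0.0/16 (192.168.0.0 - 192.168.255.255)
Public (not in any RFC 1918 range)


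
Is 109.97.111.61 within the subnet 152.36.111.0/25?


Subnet network: 152.36.111.0
Test IP AND mask: 109.97.111.0
No, 109.97.111.61 is not in 152.36.111.0/25


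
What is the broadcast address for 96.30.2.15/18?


Network: 96.30.0.0/18
Host bits = 14
Set all host bits to 1:
Broadcast: 96.30.63.255


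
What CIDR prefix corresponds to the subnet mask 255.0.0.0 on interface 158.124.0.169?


Binary: 11111111.00000000.00000000.00000000
Count leading 1s
Prefix: /8


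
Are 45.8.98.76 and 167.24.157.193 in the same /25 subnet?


Mask: 255.255.255.128
45.8.98.76 AND mask = 45.8.98.0
167.24.157.193 AND mask = 167.24.157.128
No, different subnets (45.8.98.0 vs 167.24.157.128)


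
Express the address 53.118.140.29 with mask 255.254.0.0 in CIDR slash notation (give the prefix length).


Binary: 11111111.11111110.00000000.00000000
Count leading 1s
Prefix: /15


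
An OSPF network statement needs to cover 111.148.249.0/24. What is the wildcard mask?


Subnet mask: 255.255.255.0
Wildcard = 255.255.255.255 - subnet mask
255 - 255 = 0
255 - 255 = 0
255 - 255 = 0
255 - 0 = 255
Wildcard: 0.0.0.255


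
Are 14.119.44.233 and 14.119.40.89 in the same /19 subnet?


Mask: 255.255.224.0
14.119.44.233 AND mask = 14.119.32.0
14.119.40.89 AND mask = 14.119.32.0
Yes, same subnet (14.119.32.0)


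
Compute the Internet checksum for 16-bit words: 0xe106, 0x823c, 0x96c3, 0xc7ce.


Sum all words (with carry folding):
+ 0xe106 = 0xe106
+ 0x823c = 0x6343
+ 0x96c3 = 0xfa06
+ 0xc7ce = 0xc1d5
One's complement: ~0xc1d5
Checksum = 0x3e2a


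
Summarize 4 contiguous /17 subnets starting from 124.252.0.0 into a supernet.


Original prefix: /17
Number of subnets: 4 = 2^2
New prefix = 17 - 2 = 15
Supernet: 124.252.0.0/15


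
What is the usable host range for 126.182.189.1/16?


Network: 126.182.0.0
Broadcast: 126.182.255.255
First usable = network + 1
Last usable = broadcast - 1
Range: 126.182.0.1 to 126.182.255.254


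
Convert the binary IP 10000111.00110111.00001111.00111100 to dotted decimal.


10000111 = 135
00110111 = 55
00001111 = 15
00111100 = 60
IP: 135.55.15.60


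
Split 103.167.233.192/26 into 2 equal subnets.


New prefix = 26 + 1 = 27
Each subnet has 32 addresses
  103.167.233.192/27
  103.167.233.224/27
Subnets: 103.167.233.192/27, 103.167.233.224/27


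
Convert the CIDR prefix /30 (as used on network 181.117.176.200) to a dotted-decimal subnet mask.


/30 means 30 network bits, 2 host bits
Binary: 11111111111111111111111111111100
Mask: 255.255.255.252


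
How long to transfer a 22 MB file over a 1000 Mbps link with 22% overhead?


Effective throughput = 1000 * (1 - 22/100) = 780 Mbps
File size in Mb = 22 * 8 = 176 Mb
Time = 176 / 780
Time = 0.2256 seconds


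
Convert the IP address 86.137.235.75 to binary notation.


86 = 01010110
137 = 10001001
235 = 11101011
75 = 01001011
Binary: 01010110.10001001.11101011.01001011


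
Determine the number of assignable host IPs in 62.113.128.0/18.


Host bits = 32 - 18 = 14
Total addresses = 2^14 = 16384
Usable = total - 2 (network and broadcast)
Usable hosts: 16382


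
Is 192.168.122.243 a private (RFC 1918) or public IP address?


RFC 1918 private ranges:
  10.0.0.0/8 (10.0.0.0 - 10.255.255.255)
  172.16.0.0/12 (172.16.0.0 - 172.31.255.255)
  192.168.0.0/16 (192.168.0.0 - 192.168.255.255)
Private (in 192.168.0.0/16)


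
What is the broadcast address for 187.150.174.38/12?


Network: 187.144.0.0/12
Host bits = 20
Set all host bits to 1:
Broadcast: 187.159.255.255


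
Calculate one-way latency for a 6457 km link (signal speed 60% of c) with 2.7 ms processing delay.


Speed = 0.6 * 3e5 km/s = 180000 km/s
Propagation delay = 6457 / 180000 = 0.0359 s = 35.8722 ms
Processing delay = 2.7 ms
Total one-way latency = 38.5722 ms


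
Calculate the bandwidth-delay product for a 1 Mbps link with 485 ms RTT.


BDP = bandwidth * RTT
= 1 Mbps * 485 ms
= 1 * 1e6 * 485 / 1000 bits
= 485000 bits
= 60625 bytes
= 59.2041 KB
BDP = 485000 bits (60625 bytes)


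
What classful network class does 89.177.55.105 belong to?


First octet: 89
Binary: 01011001
0xxxxxxx -> Class A (1-126)
Class A, default mask 255.0.0.0 (/8)


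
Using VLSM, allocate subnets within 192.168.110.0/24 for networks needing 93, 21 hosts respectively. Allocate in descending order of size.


93 hosts -> /25 (126 usable): 192.168.110.0/25
21 hosts -> /27 (30 usable): 192.168.110.128/27
Allocation: 192.168.110.0/25 (93 hosts, 126 usable); 192.168.110.128/27 (21 hosts, 30 usable)


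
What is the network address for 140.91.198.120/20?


IP:   10001100.01011011.11000110.01111000
Mask: 11111111.11111111.11110000.00000000
AND operation:
Net:  10001100.01011011.11000000.00000000
Network: 140.91.192.0/20


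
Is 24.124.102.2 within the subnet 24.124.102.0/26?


Subnet network: 24.124.102.0
Test IP AND mask: 24.124.102.0
Yes, 24.124.102.2 is in 24.124.102.0/26


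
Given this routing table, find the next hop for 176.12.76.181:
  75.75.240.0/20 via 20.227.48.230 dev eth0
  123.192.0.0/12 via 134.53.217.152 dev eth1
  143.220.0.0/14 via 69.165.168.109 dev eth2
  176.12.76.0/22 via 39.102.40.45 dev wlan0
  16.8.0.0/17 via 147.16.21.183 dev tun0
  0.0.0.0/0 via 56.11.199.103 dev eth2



Longest prefix match for 176.12.76.181:
  /20 75.75.240.0: no
  /12 123.192.0.0: no
  /14 143.220.0.0: no
  /22 176.12.76.0: MATCH
  /17 16.8.0.0: no
  /0 0.0.0.0: MATCH
Selected: next-hop 39.102.40.45 via wlan0 (matched /22)


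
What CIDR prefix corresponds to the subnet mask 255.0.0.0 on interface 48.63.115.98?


Binary: 11111111.00000000.00000000.00000000
Count leading 1s
Prefix: /8


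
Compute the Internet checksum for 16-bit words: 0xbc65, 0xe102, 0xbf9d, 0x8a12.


Sum all words (with carry folding):
+ 0xbc65 = 0xbc65
+ 0xe102 = 0x9d68
+ 0xbf9d = 0x5d06
+ 0x8a12 = 0xe718
One's complement: ~0xe718
Checksum = 0x18e7


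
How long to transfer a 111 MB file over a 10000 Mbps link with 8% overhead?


Effective throughput = 10000 * (1 - 8/100) = 9200 Mbps
File size in Mb = 111 * 8 = 888 Mb
Time = 888 / 9200
Time = 0.0965 seconds


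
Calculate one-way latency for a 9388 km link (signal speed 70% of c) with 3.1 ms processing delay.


Speed = 0.7 * 3e5 km/s = 210000 km/s
Propagation delay = 9388 / 210000 = 0.0447 s = 44.7048 ms
Processing delay = 3.1 ms
Total one-way latency = 47.8048 ms
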